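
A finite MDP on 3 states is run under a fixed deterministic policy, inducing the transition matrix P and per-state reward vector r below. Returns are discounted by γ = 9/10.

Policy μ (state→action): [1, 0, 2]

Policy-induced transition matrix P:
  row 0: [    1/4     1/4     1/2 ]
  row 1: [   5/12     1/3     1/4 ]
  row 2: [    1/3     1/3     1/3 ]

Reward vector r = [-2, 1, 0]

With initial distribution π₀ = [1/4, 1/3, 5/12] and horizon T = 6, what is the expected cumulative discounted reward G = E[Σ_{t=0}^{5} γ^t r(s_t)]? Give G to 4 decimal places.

G = -1.4917

t=0: π = [0.2500, 0.3333, 0.4167], E[r] = -0.1667, γ^t·E[r] = -0.166667, running G = -0.166667
t=1: π = [0.3403, 0.3125, 0.3472], E[r] = -0.3681, γ^t·E[r] = -0.331250, running G = -0.497917
t=2: π = [0.3310, 0.3050, 0.3640], E[r] = -0.3571, γ^t·E[r] = -0.289219, running G = -0.787135
t=3: π = [0.3312, 0.3057, 0.3631], E[r] = -0.3566, γ^t·E[r] = -0.259945, running G = -1.047081
t=4: π = [0.3312, 0.3057, 0.3630], E[r] = -0.3567, γ^t·E[r] = -0.234027, running G = -1.281108
t=5: π = [0.3312, 0.3057, 0.3631], E[r] = -0.3567, γ^t·E[r] = -0.210621, running G = -1.491729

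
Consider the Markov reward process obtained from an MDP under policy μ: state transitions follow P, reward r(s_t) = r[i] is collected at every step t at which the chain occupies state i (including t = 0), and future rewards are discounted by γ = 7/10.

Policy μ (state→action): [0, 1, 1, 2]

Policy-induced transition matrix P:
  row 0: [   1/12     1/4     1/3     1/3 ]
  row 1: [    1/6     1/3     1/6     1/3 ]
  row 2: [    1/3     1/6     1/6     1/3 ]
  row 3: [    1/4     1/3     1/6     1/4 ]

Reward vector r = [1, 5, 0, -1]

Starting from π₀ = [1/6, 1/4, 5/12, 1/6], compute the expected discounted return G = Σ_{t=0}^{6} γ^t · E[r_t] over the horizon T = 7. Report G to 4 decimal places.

t=0: π = [0.1667, 0.2500, 0.4167, 0.1667], E[r] = 1.2500, γ^t·E[r] = 1.250000, running G = 1.250000
t=1: π = [0.2361, 0.2500, 0.1944, 0.3194], E[r] = 1.1667, γ^t·E[r] = 0.816667, running G = 2.066667
t=2: π = [0.2060, 0.2813, 0.2060, 0.3067], E[r] = 1.3056, γ^t·E[r] = 0.639722, running G = 2.706389
t=3: π = [0.2094, 0.2818, 0.2010, 0.3078], E[r] = 1.3108, γ^t·E[r] = 0.449592, running G = 3.155981
t=4: π = [0.2084, 0.2824, 0.2016, 0.3077], E[r] = 1.3126, γ^t·E[r] = 0.315154, running G = 3.471135
t=5: π = [0.2085, 0.2824, 0.2014, 0.3077], E[r] = 1.3127, γ^t·E[r] = 0.220629, running G = 3.691764
t=6: π = [0.2085, 0.2824, 0.2014, 0.3077], E[r] = 1.3128, γ^t·E[r] = 0.154444, running G = 3.846208

G = 3.8462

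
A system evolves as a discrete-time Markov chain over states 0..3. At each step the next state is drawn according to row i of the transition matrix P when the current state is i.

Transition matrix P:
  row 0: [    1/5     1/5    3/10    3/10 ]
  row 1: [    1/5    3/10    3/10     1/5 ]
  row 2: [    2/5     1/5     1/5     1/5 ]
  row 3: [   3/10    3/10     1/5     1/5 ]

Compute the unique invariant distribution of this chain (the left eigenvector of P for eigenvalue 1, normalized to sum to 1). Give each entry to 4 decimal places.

Balance equations π_j = Σ_i π_i·P[i][j]:
  π_0 = 1/5·π_0 + 1/5·π_1 + 2/5·π_2 + 3/10·π_3
  π_1 = 1/5·π_0 + 3/10·π_1 + 1/5·π_2 + 3/10·π_3
  π_2 = 3/10·π_0 + 3/10·π_1 + 1/5·π_2 + 1/5·π_3
  normalize: π_0 + π_1 + π_2 + π_3 = 1
Solving the linear system gives exactly π = [298/1091, 270/1091, 275/1091, 248/1091].

π = [0.2731, 0.2475, 0.2521, 0.2273]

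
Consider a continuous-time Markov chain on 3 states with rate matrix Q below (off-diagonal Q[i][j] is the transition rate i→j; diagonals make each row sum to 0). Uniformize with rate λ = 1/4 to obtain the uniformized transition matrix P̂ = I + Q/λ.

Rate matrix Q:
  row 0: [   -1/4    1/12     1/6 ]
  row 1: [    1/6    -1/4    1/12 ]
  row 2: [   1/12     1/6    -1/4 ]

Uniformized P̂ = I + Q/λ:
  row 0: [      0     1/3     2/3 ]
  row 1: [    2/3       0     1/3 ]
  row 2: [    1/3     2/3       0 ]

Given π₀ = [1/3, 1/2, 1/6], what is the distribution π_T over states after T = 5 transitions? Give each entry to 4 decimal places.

t=0: π = [0.3333, 0.5000, 0.1667]
t=1: π = [0.3889, 0.2222, 0.3889]
t=2: π = [0.2778, 0.3889, 0.3333]
t=3: π = [0.3704, 0.3148, 0.3148]
t=4: π = [0.3148, 0.3333, 0.3519]
t=5: π = [0.3395, 0.3395, 0.3210]

π = [0.3395, 0.3395, 0.3210]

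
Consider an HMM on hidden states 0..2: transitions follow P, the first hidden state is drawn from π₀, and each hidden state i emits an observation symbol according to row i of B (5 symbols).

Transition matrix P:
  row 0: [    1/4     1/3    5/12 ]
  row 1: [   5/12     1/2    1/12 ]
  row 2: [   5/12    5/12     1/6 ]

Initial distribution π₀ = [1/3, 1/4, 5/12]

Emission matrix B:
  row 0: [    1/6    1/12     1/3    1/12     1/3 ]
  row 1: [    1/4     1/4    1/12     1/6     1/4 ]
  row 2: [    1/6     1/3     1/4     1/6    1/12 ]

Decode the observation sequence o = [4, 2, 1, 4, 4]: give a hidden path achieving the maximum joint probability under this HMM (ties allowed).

t=0: δ = [1.111e-01, 6.250e-02, 3.472e-02]  (obs o_0=4)
t=1: δ = [9.259e-03, 3.086e-03, 1.157e-02]  ψ = [0, 0, 0]  (obs o_1=2)
t=2: δ = [4.019e-04, 1.206e-03, 1.286e-03]  ψ = [2, 2, 0]  (obs o_2=1)
t=3: δ = [1.786e-04, 1.507e-04, 1.786e-05]  ψ = [2, 1, 2]  (obs o_3=4)
t=4: δ = [2.093e-05, 1.884e-05, 6.202e-06]  ψ = [1, 1, 0]  (obs o_4=4)
backtrack: best end state = 0; path = [0, 2, 1, 1, 0]

path = [0, 2, 1, 1, 0]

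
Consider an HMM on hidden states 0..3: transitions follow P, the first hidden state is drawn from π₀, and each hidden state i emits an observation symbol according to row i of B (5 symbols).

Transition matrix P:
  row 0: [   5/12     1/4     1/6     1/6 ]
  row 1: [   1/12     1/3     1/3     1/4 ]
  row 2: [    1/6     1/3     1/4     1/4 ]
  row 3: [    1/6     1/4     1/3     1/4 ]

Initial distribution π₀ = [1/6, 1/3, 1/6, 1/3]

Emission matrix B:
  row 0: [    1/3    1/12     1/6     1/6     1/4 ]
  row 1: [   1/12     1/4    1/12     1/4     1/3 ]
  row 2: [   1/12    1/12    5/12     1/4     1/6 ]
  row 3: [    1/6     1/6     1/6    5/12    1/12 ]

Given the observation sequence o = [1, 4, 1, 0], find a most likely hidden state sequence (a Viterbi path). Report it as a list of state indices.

path = [1, 1, 1, 3]

t=0: δ = [1.389e-02, 8.333e-02, 1.389e-02, 5.556e-02]  (obs o_0=1)
t=1: δ = [2.315e-03, 9.259e-03, 4.630e-03, 1.736e-03]  ψ = [3, 1, 1, 1]  (obs o_1=4)
t=2: δ = [8.038e-05, 7.716e-04, 2.572e-04, 3.858e-04]  ψ = [0, 1, 1, 1]  (obs o_2=1)
t=3: δ = [2.143e-05, 2.143e-05, 2.143e-05, 3.215e-05]  ψ = [1, 1, 1, 1]  (obs o_3=0)
backtrack: best end state = 3; path = [1, 1, 1, 3]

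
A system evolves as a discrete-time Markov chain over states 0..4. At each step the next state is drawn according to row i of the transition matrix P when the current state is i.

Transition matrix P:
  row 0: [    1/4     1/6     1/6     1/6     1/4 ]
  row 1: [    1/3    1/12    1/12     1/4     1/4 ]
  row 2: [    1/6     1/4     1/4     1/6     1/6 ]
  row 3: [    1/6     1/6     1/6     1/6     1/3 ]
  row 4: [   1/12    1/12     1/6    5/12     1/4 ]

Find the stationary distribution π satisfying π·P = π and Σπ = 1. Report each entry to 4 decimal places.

Balance equations π_j = Σ_i π_i·P[i][j]:
  π_0 = 1/4·π_0 + 1/3·π_1 + 1/6·π_2 + 1/6·π_3 + 1/12·π_4
  π_1 = 1/6·π_0 + 1/12·π_1 + 1/4·π_2 + 1/6·π_3 + 1/12·π_4
  π_2 = 1/6·π_0 + 1/12·π_1 + 1/4·π_2 + 1/6·π_3 + 1/6·π_4
  π_3 = 1/6·π_0 + 1/4·π_1 + 1/6·π_2 + 1/6·π_3 + 5/12·π_4
  normalize: π_0 + π_1 + π_2 + π_3 + π_4 = 1
Solving the linear system gives exactly π = [3766/20327, 2990/20327, 3424/20327, 4939/20327, 5208/20327].

π = [0.1853, 0.1471, 0.1684, 0.2430, 0.2562]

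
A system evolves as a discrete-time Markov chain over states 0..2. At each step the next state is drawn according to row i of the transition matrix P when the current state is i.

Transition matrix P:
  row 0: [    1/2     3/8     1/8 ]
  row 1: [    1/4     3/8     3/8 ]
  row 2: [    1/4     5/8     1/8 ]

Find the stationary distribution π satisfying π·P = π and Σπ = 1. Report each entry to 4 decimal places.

π = [0.3333, 0.4333, 0.2333]

Balance equations π_j = Σ_i π_i·P[i][j]:
  π_0 = 1/2·π_0 + 1/4·π_1 + 1/4·π_2
  π_1 = 3/8·π_0 + 3/8·π_1 + 5/8·π_2
  normalize: π_0 + π_1 + π_2 = 1
Solving the linear system gives exactly π = [1/3, 13/30, 7/30].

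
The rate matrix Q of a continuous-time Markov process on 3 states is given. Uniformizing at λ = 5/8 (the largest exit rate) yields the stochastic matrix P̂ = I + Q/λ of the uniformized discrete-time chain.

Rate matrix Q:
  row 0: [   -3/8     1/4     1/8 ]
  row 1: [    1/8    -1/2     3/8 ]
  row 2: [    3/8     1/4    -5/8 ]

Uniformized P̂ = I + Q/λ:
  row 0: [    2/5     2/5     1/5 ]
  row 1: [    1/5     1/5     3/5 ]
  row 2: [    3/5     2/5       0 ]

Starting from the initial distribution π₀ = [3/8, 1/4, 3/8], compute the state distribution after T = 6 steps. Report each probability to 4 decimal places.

t=0: π = [0.3750, 0.2500, 0.3750]
t=1: π = [0.4250, 0.3500, 0.2250]
t=2: π = [0.3750, 0.3300, 0.2950]
t=3: π = [0.3930, 0.3340, 0.2730]
t=4: π = [0.3878, 0.3332, 0.2790]
t=5: π = [0.3892, 0.3334, 0.2775]
t=6: π = [0.3888, 0.3333, 0.2778]

π = [0.3888, 0.3333, 0.2778]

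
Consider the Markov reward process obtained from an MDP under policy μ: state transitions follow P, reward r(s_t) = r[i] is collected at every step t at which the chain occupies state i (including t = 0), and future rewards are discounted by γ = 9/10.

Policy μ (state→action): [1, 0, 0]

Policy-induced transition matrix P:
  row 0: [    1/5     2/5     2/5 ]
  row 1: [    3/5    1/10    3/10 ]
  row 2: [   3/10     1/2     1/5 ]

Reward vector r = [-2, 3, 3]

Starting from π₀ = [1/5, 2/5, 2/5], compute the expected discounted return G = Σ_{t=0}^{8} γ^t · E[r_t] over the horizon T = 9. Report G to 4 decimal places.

G = 7.9316

t=0: π = [0.2000, 0.4000, 0.4000], E[r] = 2.0000, γ^t·E[r] = 2.000000, running G = 2.000000
t=1: π = [0.4000, 0.3200, 0.2800], E[r] = 1.0000, γ^t·E[r] = 0.900000, running G = 2.900000
t=2: π = [0.3560, 0.3320, 0.3120], E[r] = 1.2200, γ^t·E[r] = 0.988200, running G = 3.888200
t=3: π = [0.3640, 0.3316, 0.3044], E[r] = 1.1800, γ^t·E[r] = 0.860220, running G = 4.748420
t=4: π = [0.3631, 0.3310, 0.3060], E[r] = 1.1846, γ^t·E[r] = 0.777216, running G = 5.525636
t=5: π = [0.3630, 0.3313, 0.3057], E[r] = 1.1851, γ^t·E[r] = 0.699790, running G = 6.225426
t=6: π = [0.3631, 0.3312, 0.3057], E[r] = 1.1845, γ^t·E[r] = 0.629507, running G = 6.854933
t=7: π = [0.3630, 0.3312, 0.3057], E[r] = 1.1848, γ^t·E[r] = 0.566676, running G = 7.421609
t=8: π = [0.3631, 0.3312, 0.3057], E[r] = 1.1847, γ^t·E[r] = 0.509972, running G = 7.931580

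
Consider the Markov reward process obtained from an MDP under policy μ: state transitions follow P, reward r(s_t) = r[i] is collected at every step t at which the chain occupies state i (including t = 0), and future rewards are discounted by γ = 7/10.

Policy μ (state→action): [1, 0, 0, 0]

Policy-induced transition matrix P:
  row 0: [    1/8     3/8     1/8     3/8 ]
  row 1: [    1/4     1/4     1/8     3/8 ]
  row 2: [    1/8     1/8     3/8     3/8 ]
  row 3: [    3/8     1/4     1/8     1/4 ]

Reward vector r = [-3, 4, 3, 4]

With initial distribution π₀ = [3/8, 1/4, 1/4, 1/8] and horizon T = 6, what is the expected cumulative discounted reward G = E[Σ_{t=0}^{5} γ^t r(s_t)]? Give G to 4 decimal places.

G = 5.5176

t=0: π = [0.3750, 0.2500, 0.2500, 0.1250], E[r] = 1.1250, γ^t·E[r] = 1.125000, running G = 1.125000
t=1: π = [0.1875, 0.2656, 0.1875, 0.3594], E[r] = 2.5000, γ^t·E[r] = 1.750000, running G = 2.875000
t=2: π = [0.2480, 0.2500, 0.1719, 0.3301], E[r] = 2.0918, γ^t·E[r] = 1.024980, running G = 3.899980
t=3: π = [0.2388, 0.2595, 0.1680, 0.3337], E[r] = 2.1606, γ^t·E[r] = 0.741101, running G = 4.641082
t=4: π = [0.2409, 0.2589, 0.1670, 0.3333], E[r] = 2.1469, γ^t·E[r] = 0.515466, running G = 5.156548
t=5: π = [0.2407, 0.2592, 0.1667, 0.3333], E[r] = 2.1485, γ^t·E[r] = 0.361101, running G = 5.517648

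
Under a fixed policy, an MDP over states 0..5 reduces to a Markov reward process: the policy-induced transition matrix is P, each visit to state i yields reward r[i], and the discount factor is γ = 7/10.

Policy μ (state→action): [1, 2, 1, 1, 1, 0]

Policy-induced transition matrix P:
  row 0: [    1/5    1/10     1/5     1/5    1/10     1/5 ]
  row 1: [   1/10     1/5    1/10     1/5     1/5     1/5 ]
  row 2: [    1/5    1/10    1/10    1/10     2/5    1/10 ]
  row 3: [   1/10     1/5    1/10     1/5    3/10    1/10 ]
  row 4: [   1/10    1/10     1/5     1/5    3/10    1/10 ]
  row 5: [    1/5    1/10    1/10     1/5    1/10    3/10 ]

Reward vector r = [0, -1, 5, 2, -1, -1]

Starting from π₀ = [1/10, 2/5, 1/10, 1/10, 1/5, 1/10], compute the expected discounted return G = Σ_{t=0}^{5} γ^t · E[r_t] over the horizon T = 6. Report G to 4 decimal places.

G = 0.9908

t=0: π = [0.1000, 0.4000, 0.1000, 0.1000, 0.2000, 0.1000], E[r] = 0.0000, γ^t·E[r] = 0.000000, running G = 0.000000
t=1: π = [0.1300, 0.1500, 0.1300, 0.1900, 0.2300, 0.1700], E[r] = 0.4800, γ^t·E[r] = 0.336000, running G = 0.336000
t=2: π = [0.1430, 0.1340, 0.1360, 0.1870, 0.2380, 0.1620], E[r] = 0.5200, γ^t·E[r] = 0.254800, running G = 0.590800
t=3: π = [0.1441, 0.1321, 0.1381, 0.1864, 0.2392, 0.1601], E[r] = 0.5319, γ^t·E[r] = 0.182442, running G = 0.773242
t=4: π = [0.1442, 0.1319, 0.1383, 0.1862, 0.2398, 0.1596], E[r] = 0.5328, γ^t·E[r] = 0.127920, running G = 0.901162
t=5: π = [0.1442, 0.1318, 0.1384, 0.1862, 0.2399, 0.1595], E[r] = 0.5331, γ^t·E[r] = 0.089601, running G = 0.990763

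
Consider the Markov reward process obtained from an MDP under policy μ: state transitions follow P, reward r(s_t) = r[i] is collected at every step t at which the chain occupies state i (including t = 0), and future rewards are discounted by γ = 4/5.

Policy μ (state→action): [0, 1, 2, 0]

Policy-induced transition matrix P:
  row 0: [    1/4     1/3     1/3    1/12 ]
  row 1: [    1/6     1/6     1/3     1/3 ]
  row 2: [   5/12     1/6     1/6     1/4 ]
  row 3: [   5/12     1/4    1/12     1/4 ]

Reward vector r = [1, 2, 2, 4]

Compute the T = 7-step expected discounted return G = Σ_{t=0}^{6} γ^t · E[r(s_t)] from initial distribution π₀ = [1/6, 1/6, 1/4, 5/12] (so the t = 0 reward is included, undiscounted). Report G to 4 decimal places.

G = 8.9463

t=0: π = [0.1667, 0.1667, 0.2500, 0.4167], E[r] = 2.6667, γ^t·E[r] = 2.666667, running G = 2.666667
t=1: π = [0.3472, 0.2292, 0.1875, 0.2361], E[r] = 2.1250, γ^t·E[r] = 1.700000, running G = 4.366667
t=2: π = [0.3015, 0.2442, 0.2431, 0.2112], E[r] = 2.1209, γ^t·E[r] = 1.357407, running G = 5.724074
t=3: π = [0.3054, 0.2345, 0.2400, 0.2201], E[r] = 2.1348, γ^t·E[r] = 1.093037, running G = 6.817111
t=4: π = [0.3071, 0.2359, 0.2383, 0.2186], E[r] = 2.1302, γ^t·E[r] = 0.872512, running G = 7.689623
t=5: π = [0.3065, 0.2361, 0.2390, 0.2185], E[r] = 2.1304, γ^t·E[r] = 0.698101, running G = 8.387724
t=6: π = [0.3066, 0.2360, 0.2389, 0.2186], E[r] = 2.1306, γ^t·E[r] = 0.558528, running G = 8.946252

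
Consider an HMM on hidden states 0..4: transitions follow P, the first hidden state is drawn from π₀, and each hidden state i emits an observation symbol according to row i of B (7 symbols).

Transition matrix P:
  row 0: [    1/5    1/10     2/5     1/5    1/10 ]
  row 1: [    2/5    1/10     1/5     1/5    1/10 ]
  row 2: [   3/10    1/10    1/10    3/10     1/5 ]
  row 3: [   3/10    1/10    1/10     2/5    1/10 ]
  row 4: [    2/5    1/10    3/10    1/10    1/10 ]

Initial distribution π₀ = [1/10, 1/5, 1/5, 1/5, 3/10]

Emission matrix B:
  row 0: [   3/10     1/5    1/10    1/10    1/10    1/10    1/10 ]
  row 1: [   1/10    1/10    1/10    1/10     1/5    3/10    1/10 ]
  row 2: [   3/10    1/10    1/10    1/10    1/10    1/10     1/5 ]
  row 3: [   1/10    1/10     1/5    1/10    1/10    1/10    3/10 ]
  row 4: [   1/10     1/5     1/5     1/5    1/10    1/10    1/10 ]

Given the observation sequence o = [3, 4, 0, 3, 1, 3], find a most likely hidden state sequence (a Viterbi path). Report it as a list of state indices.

t=0: δ = [1.000e-02, 2.000e-02, 2.000e-02, 2.000e-02, 6.000e-02]  (obs o_0=3)
t=1: δ = [2.400e-03, 1.200e-03, 1.800e-03, 8.000e-04, 6.000e-04]  ψ = [4, 4, 4, 3, 4]  (obs o_1=4)
t=2: δ = [1.620e-04, 2.400e-05, 2.880e-04, 5.400e-05, 3.600e-05]  ψ = [2, 0, 0, 2, 2]  (obs o_2=0)
t=3: δ = [8.640e-06, 2.880e-06, 6.480e-06, 8.640e-06, 1.152e-05]  ψ = [2, 2, 0, 2, 2]  (obs o_3=3)
t=4: δ = [9.216e-07, 1.152e-07, 3.456e-07, 3.456e-07, 2.592e-07]  ψ = [4, 4, 0, 3, 2]  (obs o_4=1)
t=5: δ = [1.843e-08, 9.216e-09, 3.686e-08, 1.843e-08, 1.843e-08]  ψ = [0, 0, 0, 0, 0]  (obs o_5=3)
backtrack: best end state = 2; path = [4, 0, 2, 4, 0, 2]

path = [4, 0, 2, 4, 0, 2]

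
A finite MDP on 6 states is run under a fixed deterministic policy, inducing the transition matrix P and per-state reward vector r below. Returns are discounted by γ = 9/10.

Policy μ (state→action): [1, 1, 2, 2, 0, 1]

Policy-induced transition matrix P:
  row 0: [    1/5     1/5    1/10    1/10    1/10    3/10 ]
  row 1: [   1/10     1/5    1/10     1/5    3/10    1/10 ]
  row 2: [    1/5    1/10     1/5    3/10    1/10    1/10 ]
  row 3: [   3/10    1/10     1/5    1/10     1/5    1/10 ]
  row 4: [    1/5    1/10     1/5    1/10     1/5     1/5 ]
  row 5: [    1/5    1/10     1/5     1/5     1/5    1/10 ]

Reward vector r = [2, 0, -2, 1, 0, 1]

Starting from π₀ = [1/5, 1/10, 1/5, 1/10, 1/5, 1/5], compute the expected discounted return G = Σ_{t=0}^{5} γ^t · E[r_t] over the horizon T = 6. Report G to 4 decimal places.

t=0: π = [0.2000, 0.1000, 0.2000, 0.1000, 0.2000, 0.2000], E[r] = 0.3000, γ^t·E[r] = 0.300000, running G = 0.300000
t=1: π = [0.2000, 0.1300, 0.1700, 0.1700, 0.1700, 0.1600], E[r] = 0.3900, γ^t·E[r] = 0.351000, running G = 0.651000
t=2: π = [0.2040, 0.1330, 0.1670, 0.1630, 0.1760, 0.1570], E[r] = 0.3940, γ^t·E[r] = 0.319140, running G = 0.970140
t=3: π = [0.2030, 0.1337, 0.1663, 0.1624, 0.1762, 0.1584], E[r] = 0.3942, γ^t·E[r] = 0.287372, running G = 1.257512
t=4: π = [0.2029, 0.1337, 0.1663, 0.1625, 0.1764, 0.1582], E[r] = 0.3938, γ^t·E[r] = 0.258352, running G = 1.515864
t=5: π = [0.2029, 0.1337, 0.1663, 0.1625, 0.1764, 0.1582], E[r] = 0.3937, γ^t·E[r] = 0.232500, running G = 1.748364

G = 1.7484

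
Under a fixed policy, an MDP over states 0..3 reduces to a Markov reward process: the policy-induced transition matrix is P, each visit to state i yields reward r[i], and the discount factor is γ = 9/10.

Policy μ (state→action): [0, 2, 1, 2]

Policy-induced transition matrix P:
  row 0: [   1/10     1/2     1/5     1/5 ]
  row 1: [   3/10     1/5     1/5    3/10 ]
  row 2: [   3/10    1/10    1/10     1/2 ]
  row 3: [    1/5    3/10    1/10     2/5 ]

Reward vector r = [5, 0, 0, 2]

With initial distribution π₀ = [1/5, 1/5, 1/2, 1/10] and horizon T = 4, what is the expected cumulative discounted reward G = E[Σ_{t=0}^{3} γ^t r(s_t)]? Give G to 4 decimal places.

G = 5.7500

t=0: π = [0.2000, 0.2000, 0.5000, 0.1000], E[r] = 1.2000, γ^t·E[r] = 1.200000, running G = 1.200000
t=1: π = [0.2500, 0.2200, 0.1400, 0.3900], E[r] = 2.0300, γ^t·E[r] = 1.827000, running G = 3.027000
t=2: π = [0.2110, 0.3000, 0.1470, 0.3420], E[r] = 1.7390, γ^t·E[r] = 1.408590, running G = 4.435590
t=3: π = [0.2236, 0.2828, 0.1511, 0.3425], E[r] = 1.8030, γ^t·E[r] = 1.314387, running G = 5.749977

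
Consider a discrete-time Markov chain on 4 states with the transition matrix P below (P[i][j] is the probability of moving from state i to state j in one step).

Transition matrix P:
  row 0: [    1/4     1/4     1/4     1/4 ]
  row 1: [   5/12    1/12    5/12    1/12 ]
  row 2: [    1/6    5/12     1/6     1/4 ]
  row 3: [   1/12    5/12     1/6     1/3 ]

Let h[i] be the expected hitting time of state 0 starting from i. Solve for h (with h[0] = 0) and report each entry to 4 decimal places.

h = [0.0000, 3.5324, 4.4092, 4.8100]

First-step conditioning: h[0] = 0; for i ≠ 0, h[i] = 1 + Σ_k P[i][k]·h[k].
  h[1] = 1 + 1/12·h[1] + 5/12·h[2] + 1/12·h[3]
  h[2] = 1 + 5/12·h[1] + 1/6·h[2] + 1/4·h[3]
  h[3] = 1 + 5/12·h[1] + 1/6·h[2] + 1/3·h[3]
Solving the 3×3 linear system over states ≠ 0 gives exactly h = [0, 1692/479, 2112/479, 2304/479] (h[0] = 0 is the target).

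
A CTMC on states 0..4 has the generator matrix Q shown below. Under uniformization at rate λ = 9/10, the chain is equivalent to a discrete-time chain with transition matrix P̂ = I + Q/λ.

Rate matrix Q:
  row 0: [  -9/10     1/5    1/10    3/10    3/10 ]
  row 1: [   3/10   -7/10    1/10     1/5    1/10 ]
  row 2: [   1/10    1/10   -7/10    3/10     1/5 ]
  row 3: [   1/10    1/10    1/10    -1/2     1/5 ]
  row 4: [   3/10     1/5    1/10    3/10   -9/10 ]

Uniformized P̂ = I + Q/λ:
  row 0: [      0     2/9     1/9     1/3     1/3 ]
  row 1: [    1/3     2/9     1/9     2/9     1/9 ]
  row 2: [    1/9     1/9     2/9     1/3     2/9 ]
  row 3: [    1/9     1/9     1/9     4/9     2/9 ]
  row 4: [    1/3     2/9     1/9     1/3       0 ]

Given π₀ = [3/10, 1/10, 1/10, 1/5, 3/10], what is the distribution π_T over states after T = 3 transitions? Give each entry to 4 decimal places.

π = [0.1697, 0.1694, 0.1250, 0.3534, 0.1826]

t=0: π = [0.3000, 0.1000, 0.1000, 0.2000, 0.3000]
t=1: π = [0.1667, 0.1889, 0.1222, 0.3444, 0.1778]
t=2: π = [0.1741, 0.1704, 0.1247, 0.3506, 0.1802]
t=3: π = [0.1697, 0.1694, 0.1250, 0.3534, 0.1826]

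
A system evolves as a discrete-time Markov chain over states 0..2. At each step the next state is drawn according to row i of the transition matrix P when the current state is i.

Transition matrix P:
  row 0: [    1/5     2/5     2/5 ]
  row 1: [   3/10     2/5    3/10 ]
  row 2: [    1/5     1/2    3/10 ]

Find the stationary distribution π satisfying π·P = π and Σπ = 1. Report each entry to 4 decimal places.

π = [0.2432, 0.4324, 0.3243]

Balance equations π_j = Σ_i π_i·P[i][j]:
  π_0 = 1/5·π_0 + 3/10·π_1 + 1/5·π_2
  π_1 = 2/5·π_0 + 2/5·π_1 + 1/2·π_2
  normalize: π_0 + π_1 + π_2 = 1
Solving the linear system gives exactly π = [9/37, 16/37, 12/37].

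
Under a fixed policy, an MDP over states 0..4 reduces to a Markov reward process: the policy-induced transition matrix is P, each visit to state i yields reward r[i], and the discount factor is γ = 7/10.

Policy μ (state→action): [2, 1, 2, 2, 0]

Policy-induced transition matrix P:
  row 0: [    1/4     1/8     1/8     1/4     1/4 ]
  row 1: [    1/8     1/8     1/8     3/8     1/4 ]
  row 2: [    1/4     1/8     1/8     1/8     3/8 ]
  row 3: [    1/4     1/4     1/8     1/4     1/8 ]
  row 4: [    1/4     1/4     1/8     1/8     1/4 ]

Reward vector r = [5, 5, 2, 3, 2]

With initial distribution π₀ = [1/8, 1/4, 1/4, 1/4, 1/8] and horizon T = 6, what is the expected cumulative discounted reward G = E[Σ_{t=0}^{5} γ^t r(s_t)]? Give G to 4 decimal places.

t=0: π = [0.1250, 0.2500, 0.2500, 0.2500, 0.1250], E[r] = 3.3750, γ^t·E[r] = 3.375000, running G = 3.375000
t=1: π = [0.2188, 0.1719, 0.1250, 0.2344, 0.2500], E[r] = 3.4063, γ^t·E[r] = 2.384375, running G = 5.759375
t=2: π = [0.2285, 0.1855, 0.1250, 0.2246, 0.2363], E[r] = 3.4668, γ^t·E[r] = 1.698730, running G = 7.458105
t=3: π = [0.2268, 0.1826, 0.1250, 0.2280, 0.2375], E[r] = 3.4563, γ^t·E[r] = 1.185510, running G = 8.643616
t=4: π = [0.2272, 0.1832, 0.1250, 0.2275, 0.2371], E[r] = 3.4586, γ^t·E[r] = 0.830414, running G = 9.474030
t=5: π = [0.2271, 0.1831, 0.1250, 0.2276, 0.2372], E[r] = 3.4582, γ^t·E[r] = 0.581215, running G = 10.055245

G = 10.0552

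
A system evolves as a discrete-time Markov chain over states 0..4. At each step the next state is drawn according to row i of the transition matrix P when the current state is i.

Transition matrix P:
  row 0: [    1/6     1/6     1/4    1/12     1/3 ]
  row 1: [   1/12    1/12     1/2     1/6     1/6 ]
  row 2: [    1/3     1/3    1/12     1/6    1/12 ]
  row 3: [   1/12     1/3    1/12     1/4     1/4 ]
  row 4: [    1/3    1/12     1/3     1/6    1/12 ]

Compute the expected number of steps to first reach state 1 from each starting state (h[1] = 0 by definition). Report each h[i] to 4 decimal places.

First-step conditioning: h[1] = 0; for i ≠ 1, h[i] = 1 + Σ_k P[i][k]·h[k].
  h[0] = 1 + 1/6·h[0] + 1/4·h[2] + 1/12·h[3] + 1/3·h[4]
  h[2] = 1 + 1/3·h[0] + 1/12·h[2] + 1/6·h[3] + 1/12·h[4]
  h[3] = 1 + 1/12·h[0] + 1/12·h[2] + 1/4·h[3] + 1/4·h[4]
  h[4] = 1 + 1/3·h[0] + 1/3·h[2] + 1/6·h[3] + 1/12·h[4]
Solving the 4×4 linear system over states ≠ 1 gives exactly h = [8676/1799, 0, 7248/1799, 7188/1799, 9060/1799] (h[1] = 0 is the target).

h = [4.8227, 0.0000, 4.0289, 3.9956, 5.0361]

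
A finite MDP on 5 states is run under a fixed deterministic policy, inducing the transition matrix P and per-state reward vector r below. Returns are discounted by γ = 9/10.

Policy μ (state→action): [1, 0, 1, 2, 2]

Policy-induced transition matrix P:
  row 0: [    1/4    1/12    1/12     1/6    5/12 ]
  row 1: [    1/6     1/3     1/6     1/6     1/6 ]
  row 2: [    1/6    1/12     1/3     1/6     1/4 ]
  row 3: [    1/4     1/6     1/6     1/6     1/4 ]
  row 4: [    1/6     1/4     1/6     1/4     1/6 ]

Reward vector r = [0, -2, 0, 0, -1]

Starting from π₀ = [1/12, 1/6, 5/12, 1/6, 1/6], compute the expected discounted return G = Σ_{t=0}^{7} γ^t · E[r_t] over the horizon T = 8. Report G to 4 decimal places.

G = -3.3535

t=0: π = [0.0833, 0.1667, 0.4167, 0.1667, 0.1667], E[r] = -0.5000, γ^t·E[r] = -0.500000, running G = -0.500000
t=1: π = [0.1875, 0.1667, 0.2292, 0.1806, 0.2361], E[r] = -0.5694, γ^t·E[r] = -0.512500, running G = -1.012500
t=2: π = [0.1973, 0.1794, 0.1892, 0.1863, 0.2477], E[r] = -0.6065, γ^t·E[r] = -0.491250, running G = -1.503750
t=3: π = [0.1986, 0.1850, 0.1818, 0.1873, 0.2473], E[r] = -0.6173, γ^t·E[r] = -0.450000, running G = -1.953750
t=4: π = [0.1988, 0.1864, 0.1804, 0.1873, 0.2471], E[r] = -0.6199, γ^t·E[r] = -0.406714, running G = -2.360464
t=5: π = [0.1988, 0.1867, 0.1802, 0.1873, 0.2470], E[r] = -0.6205, γ^t·E[r] = -0.366374, running G = -2.726838
t=6: π = [0.1988, 0.1868, 0.1801, 0.1873, 0.2470], E[r] = -0.6206, γ^t·E[r] = -0.329797, running G = -3.056634
t=7: π = [0.1988, 0.1868, 0.1801, 0.1872, 0.2470], E[r] = -0.6206, γ^t·E[r] = -0.296827, running G = -3.353462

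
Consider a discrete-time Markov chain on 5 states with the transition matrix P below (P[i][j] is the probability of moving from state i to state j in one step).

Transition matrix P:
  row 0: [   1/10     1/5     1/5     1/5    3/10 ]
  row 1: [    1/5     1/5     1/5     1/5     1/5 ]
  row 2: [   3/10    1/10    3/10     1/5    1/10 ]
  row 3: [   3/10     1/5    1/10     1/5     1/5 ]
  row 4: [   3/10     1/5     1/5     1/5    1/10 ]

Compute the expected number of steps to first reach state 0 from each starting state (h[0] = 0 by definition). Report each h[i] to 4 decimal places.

First-step conditioning: h[0] = 0; for i ≠ 0, h[i] = 1 + Σ_k P[i][k]·h[k].
  h[1] = 1 + 1/5·h[1] + 1/5·h[2] + 1/5·h[3] + 1/5·h[4]
  h[2] = 1 + 1/10·h[1] + 3/10·h[2] + 1/5·h[3] + 1/10·h[4]
  h[3] = 1 + 1/5·h[1] + 1/10·h[2] + 1/5·h[3] + 1/5·h[4]
  h[4] = 1 + 1/5·h[1] + 1/5·h[2] + 1/5·h[3] + 1/10·h[4]
Solving the 4×4 linear system over states ≠ 0 gives exactly h = [0, 550/141, 4450/1269, 4505/1269, 500/141] (h[0] = 0 is the target).

h = [0.0000, 3.9007, 3.5067, 3.5500, 3.5461]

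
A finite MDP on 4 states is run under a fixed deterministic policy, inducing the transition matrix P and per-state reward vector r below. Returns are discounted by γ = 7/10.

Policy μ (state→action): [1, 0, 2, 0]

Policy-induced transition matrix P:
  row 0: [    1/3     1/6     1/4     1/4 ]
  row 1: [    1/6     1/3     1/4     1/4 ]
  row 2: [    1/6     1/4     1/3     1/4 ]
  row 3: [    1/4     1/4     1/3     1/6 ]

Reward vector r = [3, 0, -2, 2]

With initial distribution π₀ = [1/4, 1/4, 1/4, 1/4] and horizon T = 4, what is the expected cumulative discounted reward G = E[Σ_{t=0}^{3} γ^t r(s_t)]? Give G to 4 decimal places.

G = 1.5983

t=0: π = [0.2500, 0.2500, 0.2500, 0.2500], E[r] = 0.7500, γ^t·E[r] = 0.750000, running G = 0.750000
t=1: π = [0.2292, 0.2500, 0.2917, 0.2292], E[r] = 0.5625, γ^t·E[r] = 0.393750, running G = 1.143750
t=2: π = [0.2240, 0.2517, 0.2934, 0.2309], E[r] = 0.5469, γ^t·E[r] = 0.267969, running G = 1.411719
t=3: π = [0.2232, 0.2523, 0.2937, 0.2308], E[r] = 0.5438, γ^t·E[r] = 0.186536, running G = 1.598255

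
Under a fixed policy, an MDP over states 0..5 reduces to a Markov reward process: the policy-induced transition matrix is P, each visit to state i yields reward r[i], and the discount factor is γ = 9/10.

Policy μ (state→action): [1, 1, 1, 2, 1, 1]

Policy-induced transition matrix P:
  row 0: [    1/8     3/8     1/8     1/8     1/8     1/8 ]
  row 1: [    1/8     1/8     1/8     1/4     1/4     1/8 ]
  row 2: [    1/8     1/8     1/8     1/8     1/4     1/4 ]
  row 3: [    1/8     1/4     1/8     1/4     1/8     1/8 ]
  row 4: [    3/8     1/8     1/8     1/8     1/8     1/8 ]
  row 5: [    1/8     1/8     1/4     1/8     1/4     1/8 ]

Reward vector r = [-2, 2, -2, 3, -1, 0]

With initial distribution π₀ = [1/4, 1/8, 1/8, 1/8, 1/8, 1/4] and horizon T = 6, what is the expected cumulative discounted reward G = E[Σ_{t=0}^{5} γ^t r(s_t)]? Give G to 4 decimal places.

G = 0.0020

t=0: π = [0.2500, 0.1250, 0.1250, 0.1250, 0.1250, 0.2500], E[r] = -0.2500, γ^t·E[r] = -0.250000, running G = -0.250000
t=1: π = [0.1563, 0.2031, 0.1563, 0.1563, 0.1875, 0.1406], E[r] = 0.0625, γ^t·E[r] = 0.056250, running G = -0.193750
t=2: π = [0.1719, 0.1836, 0.1426, 0.1699, 0.1875, 0.1445], E[r] = 0.0605, γ^t·E[r] = 0.049043, running G = -0.144707
t=3: π = [0.1719, 0.1892, 0.1431, 0.1692, 0.1838, 0.1428], E[r] = 0.0723, γ^t·E[r] = 0.052682, running G = -0.092025
t=4: π = [0.1710, 0.1891, 0.1429, 0.1698, 0.1844, 0.1429], E[r] = 0.0756, γ^t·E[r] = 0.049616, running G = -0.042409
t=5: π = [0.1711, 0.1890, 0.1429, 0.1699, 0.1844, 0.1429], E[r] = 0.0753, γ^t·E[r] = 0.044436, running G = 0.002026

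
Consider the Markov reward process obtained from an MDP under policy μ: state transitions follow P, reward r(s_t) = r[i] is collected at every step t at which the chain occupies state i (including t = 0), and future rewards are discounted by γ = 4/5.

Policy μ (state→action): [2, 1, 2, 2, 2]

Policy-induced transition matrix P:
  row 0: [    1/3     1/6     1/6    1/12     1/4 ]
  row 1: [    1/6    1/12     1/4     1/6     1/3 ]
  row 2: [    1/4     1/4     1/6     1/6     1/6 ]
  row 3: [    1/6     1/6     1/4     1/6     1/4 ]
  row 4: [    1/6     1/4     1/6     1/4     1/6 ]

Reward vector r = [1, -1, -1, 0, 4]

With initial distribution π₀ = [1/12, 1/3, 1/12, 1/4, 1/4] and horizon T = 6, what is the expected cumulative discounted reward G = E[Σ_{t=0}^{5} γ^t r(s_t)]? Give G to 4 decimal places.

t=0: π = [0.0833, 0.3333, 0.0833, 0.2500, 0.2500], E[r] = 0.6667, γ^t·E[r] = 0.666667, running G = 0.666667
t=1: π = [0.1875, 0.1667, 0.2153, 0.1806, 0.2500], E[r] = 0.8056, γ^t·E[r] = 0.644444, running G = 1.311111
t=2: π = [0.2159, 0.1916, 0.1956, 0.1719, 0.2251], E[r] = 0.7292, γ^t·E[r] = 0.466667, running G = 1.777778
t=3: π = [0.2189, 0.1858, 0.1970, 0.1674, 0.2309], E[r] = 0.7598, γ^t·E[r] = 0.389037, running G = 2.166815
t=4: π = [0.2196, 0.1868, 0.1961, 0.1677, 0.2298], E[r] = 0.7559, γ^t·E[r] = 0.309630, running G = 2.476444
t=5: π = [0.2196, 0.1866, 0.1962, 0.1675, 0.2301], E[r] = 0.7571, γ^t·E[r] = 0.248090, running G = 2.724534

G = 2.7245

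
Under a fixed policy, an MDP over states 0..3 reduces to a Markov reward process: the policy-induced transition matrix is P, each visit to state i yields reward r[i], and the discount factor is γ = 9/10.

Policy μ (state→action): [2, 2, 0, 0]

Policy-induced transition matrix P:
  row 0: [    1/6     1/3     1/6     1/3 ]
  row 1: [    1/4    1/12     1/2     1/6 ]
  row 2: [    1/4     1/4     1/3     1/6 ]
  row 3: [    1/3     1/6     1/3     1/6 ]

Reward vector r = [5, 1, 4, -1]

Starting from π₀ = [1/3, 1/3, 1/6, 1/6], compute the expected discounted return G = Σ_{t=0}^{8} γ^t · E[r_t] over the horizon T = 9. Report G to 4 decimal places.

t=0: π = [0.3333, 0.3333, 0.1667, 0.1667], E[r] = 2.5000, γ^t·E[r] = 2.500000, running G = 2.500000
t=1: π = [0.2361, 0.2083, 0.3333, 0.2222], E[r] = 2.5000, γ^t·E[r] = 2.250000, running G = 4.750000
t=2: π = [0.2488, 0.2164, 0.3287, 0.2060], E[r] = 2.5694, γ^t·E[r] = 2.081250, running G = 6.831250
t=3: π = [0.2464, 0.2175, 0.3279, 0.2081], E[r] = 2.5532, γ^t·E[r] = 1.861313, running G = 8.692563
t=4: π = [0.2468, 0.2169, 0.3285, 0.2077], E[r] = 2.5573, γ^t·E[r] = 1.677839, running G = 10.370402
t=5: π = [0.2467, 0.2171, 0.3284, 0.2078], E[r] = 2.5564, γ^t·E[r] = 1.509552, running G = 11.879954
t=6: π = [0.2468, 0.2171, 0.3284, 0.2078], E[r] = 2.5566, γ^t·E[r] = 1.358690, running G = 13.238644
t=7: π = [0.2468, 0.2171, 0.3284, 0.2078], E[r] = 2.5566, γ^t·E[r] = 1.222805, running G = 14.461448
t=8: π = [0.2468, 0.2171, 0.3284, 0.2078], E[r] = 2.5566, γ^t·E[r] = 1.100527, running G = 15.561975

G = 15.5620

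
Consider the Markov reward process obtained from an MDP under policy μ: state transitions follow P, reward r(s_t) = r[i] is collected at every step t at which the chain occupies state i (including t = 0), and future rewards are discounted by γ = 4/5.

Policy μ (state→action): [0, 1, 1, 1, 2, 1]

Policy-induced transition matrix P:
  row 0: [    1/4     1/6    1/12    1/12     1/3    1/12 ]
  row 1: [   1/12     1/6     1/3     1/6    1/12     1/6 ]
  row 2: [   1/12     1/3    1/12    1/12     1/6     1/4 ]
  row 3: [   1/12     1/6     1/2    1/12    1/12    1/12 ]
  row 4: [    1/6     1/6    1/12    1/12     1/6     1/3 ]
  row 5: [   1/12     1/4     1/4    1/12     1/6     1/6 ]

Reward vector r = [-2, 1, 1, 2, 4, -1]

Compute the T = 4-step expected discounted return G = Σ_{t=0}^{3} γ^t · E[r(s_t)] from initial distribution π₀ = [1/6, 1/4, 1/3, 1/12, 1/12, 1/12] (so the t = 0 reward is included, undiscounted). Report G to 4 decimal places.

t=0: π = [0.1667, 0.2500, 0.3333, 0.0833, 0.0833, 0.0833], E[r] = 0.6667, γ^t·E[r] = 0.666667, running G = 0.666667
t=1: π = [0.1181, 0.2292, 0.1944, 0.1042, 0.1667, 0.1875], E[r] = 0.8750, γ^t·E[r] = 0.700000, running G = 1.366667
t=2: π = [0.1169, 0.2147, 0.2153, 0.1024, 0.1586, 0.1921], E[r] = 0.8432, γ^t·E[r] = 0.539630, running G = 1.906296
t=3: π = [0.1160, 0.2186, 0.2117, 0.1012, 0.1597, 0.1928], E[r] = 0.8468, γ^t·E[r] = 0.433556, running G = 2.339852

G = 2.3399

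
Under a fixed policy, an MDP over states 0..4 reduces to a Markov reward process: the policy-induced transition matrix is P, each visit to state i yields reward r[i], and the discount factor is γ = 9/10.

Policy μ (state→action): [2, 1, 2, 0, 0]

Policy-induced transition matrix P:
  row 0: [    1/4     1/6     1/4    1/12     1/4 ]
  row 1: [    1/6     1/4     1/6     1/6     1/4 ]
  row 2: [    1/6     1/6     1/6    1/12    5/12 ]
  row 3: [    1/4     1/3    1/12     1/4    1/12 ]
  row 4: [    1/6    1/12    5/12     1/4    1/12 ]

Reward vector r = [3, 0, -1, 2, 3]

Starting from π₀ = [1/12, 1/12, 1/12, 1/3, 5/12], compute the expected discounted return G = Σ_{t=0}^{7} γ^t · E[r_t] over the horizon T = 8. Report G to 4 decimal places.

t=0: π = [0.0833, 0.0833, 0.0833, 0.3333, 0.4167], E[r] = 2.0833, γ^t·E[r] = 2.083333, running G = 2.083333
t=1: π = [0.2014, 0.1944, 0.2500, 0.2153, 0.1389], E[r] = 1.2014, γ^t·E[r] = 1.081250, running G = 3.164583
t=2: π = [0.2014, 0.2072, 0.2002, 0.1586, 0.2326], E[r] = 1.4190, γ^t·E[r] = 1.149375, running G = 4.313958
t=3: π = [0.1967, 0.1910, 0.2284, 0.1658, 0.2182], E[r] = 1.3477, γ^t·E[r] = 0.982477, running G = 5.296435
t=4: π = [0.1969, 0.1920, 0.2238, 0.1632, 0.2241], E[r] = 1.3655, γ^t·E[r] = 0.895925, running G = 6.192360
t=5: π = [0.1967, 0.1912, 0.2255, 0.1639, 0.2227], E[r] = 1.3606, γ^t·E[r] = 0.803393, running G = 6.995753
t=6: π = [0.1967, 0.1914, 0.2251, 0.1637, 0.2231], E[r] = 1.3619, γ^t·E[r] = 0.723767, running G = 7.719520
t=7: π = [0.1967, 0.1913, 0.2252, 0.1638, 0.2230], E[r] = 1.3615, γ^t·E[r] = 0.651215, running G = 8.370734

G = 8.3707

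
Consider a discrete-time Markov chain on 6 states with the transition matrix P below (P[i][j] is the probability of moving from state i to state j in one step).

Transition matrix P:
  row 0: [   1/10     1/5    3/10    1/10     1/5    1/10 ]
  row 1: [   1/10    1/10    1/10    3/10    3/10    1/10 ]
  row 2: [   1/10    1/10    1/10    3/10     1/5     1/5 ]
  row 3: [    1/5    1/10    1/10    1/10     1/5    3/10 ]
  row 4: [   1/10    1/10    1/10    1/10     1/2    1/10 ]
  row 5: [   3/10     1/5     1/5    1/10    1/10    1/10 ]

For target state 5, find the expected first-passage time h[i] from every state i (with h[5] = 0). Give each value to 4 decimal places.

h = [6.8314, 6.7718, 6.0659, 5.6242, 7.0587, 0.0000]

First-step conditioning: h[5] = 0; for i ≠ 5, h[i] = 1 + Σ_k P[i][k]·h[k].
  h[0] = 1 + 1/10·h[0] + 1/5·h[1] + 3/10·h[2] + 1/10·h[3] + 1/5·h[4]
  h[1] = 1 + 1/10·h[0] + 1/10·h[1] + 1/10·h[2] + 3/10·h[3] + 3/10·h[4]
  h[2] = 1 + 1/10·h[0] + 1/10·h[1] + 1/10·h[2] + 3/10·h[3] + 1/5·h[4]
  h[3] = 1 + 1/5·h[0] + 1/10·h[1] + 1/10·h[2] + 1/10·h[3] + 1/5·h[4]
  h[4] = 1 + 1/10·h[0] + 1/10·h[1] + 1/10·h[2] + 1/10·h[3] + 1/2·h[4]
Solving the 5×5 linear system over states ≠ 5 gives exactly h = [48100/7041, 47680/7041, 42710/7041, 13200/2347, 49700/7041, 0] (h[5] = 0 is the target).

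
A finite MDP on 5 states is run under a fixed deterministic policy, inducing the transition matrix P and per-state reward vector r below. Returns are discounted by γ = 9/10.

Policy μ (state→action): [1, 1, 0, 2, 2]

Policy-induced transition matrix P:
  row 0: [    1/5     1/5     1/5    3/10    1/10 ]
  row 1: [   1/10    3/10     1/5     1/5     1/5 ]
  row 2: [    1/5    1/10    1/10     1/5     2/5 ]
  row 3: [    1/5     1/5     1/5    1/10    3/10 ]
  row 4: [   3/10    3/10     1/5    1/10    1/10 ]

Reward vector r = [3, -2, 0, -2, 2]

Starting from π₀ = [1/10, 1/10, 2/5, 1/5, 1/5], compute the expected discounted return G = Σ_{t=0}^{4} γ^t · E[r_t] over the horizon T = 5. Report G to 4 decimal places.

G = 0.9641

t=0: π = [0.1000, 0.1000, 0.4000, 0.2000, 0.2000], E[r] = 0.1000, γ^t·E[r] = 0.100000, running G = 0.100000
t=1: π = [0.2100, 0.1900, 0.1600, 0.1700, 0.2700], E[r] = 0.4500, γ^t·E[r] = 0.405000, running G = 0.505000
t=2: π = [0.2080, 0.2300, 0.1840, 0.1770, 0.2010], E[r] = 0.2120, γ^t·E[r] = 0.171720, running G = 0.676720
t=3: π = [0.1971, 0.2247, 0.1816, 0.1830, 0.2136], E[r] = 0.2031, γ^t·E[r] = 0.148060, running G = 0.824780
t=4: π = [0.1989, 0.2257, 0.1818, 0.1801, 0.2136], E[r] = 0.2123, γ^t·E[r] = 0.139310, running G = 0.964090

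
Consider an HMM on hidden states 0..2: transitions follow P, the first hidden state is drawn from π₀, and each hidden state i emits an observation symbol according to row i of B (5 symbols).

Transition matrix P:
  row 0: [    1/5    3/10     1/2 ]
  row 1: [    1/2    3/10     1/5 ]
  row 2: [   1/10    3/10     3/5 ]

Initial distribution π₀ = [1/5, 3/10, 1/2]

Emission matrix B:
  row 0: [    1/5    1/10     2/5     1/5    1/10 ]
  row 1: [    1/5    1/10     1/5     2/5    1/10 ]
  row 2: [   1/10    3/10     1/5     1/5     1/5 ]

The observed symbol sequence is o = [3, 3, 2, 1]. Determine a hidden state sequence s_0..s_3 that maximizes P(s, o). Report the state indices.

path = [1, 1, 0, 2]

t=0: δ = [4.000e-02, 1.200e-01, 1.000e-01]  (obs o_0=3)
t=1: δ = [1.200e-02, 1.440e-02, 1.200e-02]  ψ = [1, 1, 2]  (obs o_1=3)
t=2: δ = [2.880e-03, 8.640e-04, 1.440e-03]  ψ = [1, 1, 2]  (obs o_2=2)
t=3: δ = [5.760e-05, 8.640e-05, 4.320e-04]  ψ = [0, 0, 0]  (obs o_3=1)
backtrack: best end state = 2; path = [1, 1, 0, 2]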